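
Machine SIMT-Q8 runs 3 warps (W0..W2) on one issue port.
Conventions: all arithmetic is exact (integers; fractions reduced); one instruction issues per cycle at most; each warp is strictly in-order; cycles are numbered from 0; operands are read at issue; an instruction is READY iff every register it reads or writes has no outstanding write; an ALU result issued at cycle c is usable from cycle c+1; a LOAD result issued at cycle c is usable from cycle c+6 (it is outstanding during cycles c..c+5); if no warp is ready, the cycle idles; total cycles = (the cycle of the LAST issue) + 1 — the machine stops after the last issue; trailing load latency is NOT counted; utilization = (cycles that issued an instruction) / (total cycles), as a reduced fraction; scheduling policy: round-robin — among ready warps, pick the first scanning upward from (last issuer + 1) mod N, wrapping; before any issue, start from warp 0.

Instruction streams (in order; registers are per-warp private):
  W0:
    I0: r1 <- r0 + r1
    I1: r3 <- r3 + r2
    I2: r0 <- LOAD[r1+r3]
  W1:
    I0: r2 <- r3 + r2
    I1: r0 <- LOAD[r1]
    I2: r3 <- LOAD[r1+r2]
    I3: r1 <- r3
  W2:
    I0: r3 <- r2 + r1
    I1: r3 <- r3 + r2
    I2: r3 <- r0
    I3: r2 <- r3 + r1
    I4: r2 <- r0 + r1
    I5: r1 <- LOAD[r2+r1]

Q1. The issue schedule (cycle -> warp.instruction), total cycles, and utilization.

cycle 0: W0.I0
cycle 1: W1.I0
cycle 2: W2.I0
cycle 3: W0.I1
cycle 4: W1.I1
cycle 5: W2.I1
cycle 6: W0.I2
cycle 7: W1.I2
cycle 8: W2.I2
cycle 9: W2.I3
cycle 10: W2.I4
cycle 11: W2.I5
cycle 12: idle
cycle 13: W1.I3

Answer: 14 cycles, utilization 13/14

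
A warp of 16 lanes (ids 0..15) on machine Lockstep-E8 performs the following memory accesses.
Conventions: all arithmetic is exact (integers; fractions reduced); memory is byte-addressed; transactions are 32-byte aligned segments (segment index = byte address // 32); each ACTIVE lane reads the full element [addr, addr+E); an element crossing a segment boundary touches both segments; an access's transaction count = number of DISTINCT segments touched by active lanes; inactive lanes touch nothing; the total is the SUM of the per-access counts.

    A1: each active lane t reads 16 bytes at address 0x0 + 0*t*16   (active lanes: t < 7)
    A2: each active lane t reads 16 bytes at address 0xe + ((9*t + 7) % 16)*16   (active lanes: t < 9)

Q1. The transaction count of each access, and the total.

A1: 1 transaction
A2: 9 transactions

Answer: 1,9; total 10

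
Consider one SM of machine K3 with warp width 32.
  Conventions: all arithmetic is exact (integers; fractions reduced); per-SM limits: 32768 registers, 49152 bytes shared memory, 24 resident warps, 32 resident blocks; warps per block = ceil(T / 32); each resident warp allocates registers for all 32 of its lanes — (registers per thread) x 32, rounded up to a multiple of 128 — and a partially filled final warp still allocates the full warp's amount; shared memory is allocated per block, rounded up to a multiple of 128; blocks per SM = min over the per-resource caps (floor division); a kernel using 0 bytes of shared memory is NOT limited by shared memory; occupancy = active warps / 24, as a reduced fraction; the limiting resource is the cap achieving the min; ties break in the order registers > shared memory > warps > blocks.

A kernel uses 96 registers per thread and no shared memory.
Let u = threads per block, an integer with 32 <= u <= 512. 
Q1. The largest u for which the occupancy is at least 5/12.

Answer: u = 320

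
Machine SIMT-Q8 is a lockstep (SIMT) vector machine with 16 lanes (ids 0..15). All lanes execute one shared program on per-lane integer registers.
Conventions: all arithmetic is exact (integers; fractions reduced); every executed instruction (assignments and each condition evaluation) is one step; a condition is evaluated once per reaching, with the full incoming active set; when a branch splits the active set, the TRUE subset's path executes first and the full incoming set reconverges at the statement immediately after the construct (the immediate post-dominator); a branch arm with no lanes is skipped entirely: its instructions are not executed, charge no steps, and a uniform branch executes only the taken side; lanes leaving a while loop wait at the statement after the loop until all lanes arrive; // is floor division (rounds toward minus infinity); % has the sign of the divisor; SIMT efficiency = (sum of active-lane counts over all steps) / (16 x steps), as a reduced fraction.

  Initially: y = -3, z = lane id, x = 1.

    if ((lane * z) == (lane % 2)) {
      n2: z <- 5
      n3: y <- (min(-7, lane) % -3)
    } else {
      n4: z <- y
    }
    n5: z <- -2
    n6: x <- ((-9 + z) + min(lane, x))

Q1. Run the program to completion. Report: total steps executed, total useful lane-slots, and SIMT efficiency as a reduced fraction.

Answer: 6 steps, 66 useful, 11/16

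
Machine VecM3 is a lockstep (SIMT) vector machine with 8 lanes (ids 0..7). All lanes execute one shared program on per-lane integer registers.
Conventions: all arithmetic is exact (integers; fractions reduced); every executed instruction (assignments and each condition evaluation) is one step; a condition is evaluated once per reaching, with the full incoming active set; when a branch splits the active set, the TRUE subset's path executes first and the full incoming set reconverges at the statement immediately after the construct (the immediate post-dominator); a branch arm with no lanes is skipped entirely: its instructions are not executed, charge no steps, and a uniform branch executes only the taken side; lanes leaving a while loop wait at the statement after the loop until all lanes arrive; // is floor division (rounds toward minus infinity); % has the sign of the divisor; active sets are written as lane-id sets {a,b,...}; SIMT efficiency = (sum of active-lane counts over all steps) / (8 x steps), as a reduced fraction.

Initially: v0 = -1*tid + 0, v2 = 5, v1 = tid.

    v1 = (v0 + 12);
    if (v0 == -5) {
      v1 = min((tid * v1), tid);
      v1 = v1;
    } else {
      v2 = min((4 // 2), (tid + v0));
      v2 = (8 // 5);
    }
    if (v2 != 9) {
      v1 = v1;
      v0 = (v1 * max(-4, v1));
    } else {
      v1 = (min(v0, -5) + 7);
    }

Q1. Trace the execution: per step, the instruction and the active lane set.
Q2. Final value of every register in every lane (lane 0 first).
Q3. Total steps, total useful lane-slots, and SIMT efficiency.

step 0: v1 <- (v0 + 12)              {0,1,2,3,4,5,6,7}
step 1: eval (v0 == -5)              {0,1,2,3,4,5,6,7}
step 2: v1 <- min((tid * v1), tid)   {5}
step 3: v1 <- v1                     {5}
step 4: v2 <- min((4 // 2), (tid + v0)) {0,1,2,3,4,6,7}
step 5: v2 <- (8 // 5)               {0,1,2,3,4,6,7}
step 6: eval (v2 != 9)               {0,1,2,3,4,5,6,7}
step 7: v1 <- v1                     {0,1,2,3,4,5,6,7}
step 8: v0 <- (v1 * max(-4, v1))     {0,1,2,3,4,5,6,7}

Answer: 9 steps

v0: 144,121,100,81,64,25,36,25
v2: 1,1,1,1,1,5,1,1
v1: 12,11,10,9,8,5,6,5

steps = 9; useful = 56; efficiency = 56/72 = 7/9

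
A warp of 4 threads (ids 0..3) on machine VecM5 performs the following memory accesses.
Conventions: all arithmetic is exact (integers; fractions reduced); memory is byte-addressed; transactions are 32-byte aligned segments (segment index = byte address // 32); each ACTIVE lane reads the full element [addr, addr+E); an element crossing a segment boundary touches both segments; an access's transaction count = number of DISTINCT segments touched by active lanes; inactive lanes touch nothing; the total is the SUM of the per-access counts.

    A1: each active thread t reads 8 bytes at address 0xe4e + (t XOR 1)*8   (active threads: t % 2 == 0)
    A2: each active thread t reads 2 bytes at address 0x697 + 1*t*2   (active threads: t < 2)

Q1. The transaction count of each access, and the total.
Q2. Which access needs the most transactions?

A1: 2 transactions
A2: 1 transaction

Answer: 2,1; total 3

Answer: A1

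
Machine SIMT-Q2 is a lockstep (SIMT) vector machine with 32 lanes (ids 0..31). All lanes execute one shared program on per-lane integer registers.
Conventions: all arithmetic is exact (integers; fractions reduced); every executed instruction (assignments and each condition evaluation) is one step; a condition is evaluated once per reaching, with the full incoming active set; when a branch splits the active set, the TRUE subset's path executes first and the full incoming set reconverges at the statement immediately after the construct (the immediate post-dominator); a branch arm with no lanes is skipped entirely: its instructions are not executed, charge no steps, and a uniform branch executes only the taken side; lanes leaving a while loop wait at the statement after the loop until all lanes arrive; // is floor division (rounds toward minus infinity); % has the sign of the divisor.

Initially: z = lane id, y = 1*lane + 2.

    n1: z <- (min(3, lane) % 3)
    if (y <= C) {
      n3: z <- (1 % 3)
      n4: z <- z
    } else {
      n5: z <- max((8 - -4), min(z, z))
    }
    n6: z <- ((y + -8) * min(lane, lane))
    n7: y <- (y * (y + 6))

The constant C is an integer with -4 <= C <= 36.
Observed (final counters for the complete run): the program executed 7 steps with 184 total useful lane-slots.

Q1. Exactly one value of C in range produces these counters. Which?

Answer: C = 25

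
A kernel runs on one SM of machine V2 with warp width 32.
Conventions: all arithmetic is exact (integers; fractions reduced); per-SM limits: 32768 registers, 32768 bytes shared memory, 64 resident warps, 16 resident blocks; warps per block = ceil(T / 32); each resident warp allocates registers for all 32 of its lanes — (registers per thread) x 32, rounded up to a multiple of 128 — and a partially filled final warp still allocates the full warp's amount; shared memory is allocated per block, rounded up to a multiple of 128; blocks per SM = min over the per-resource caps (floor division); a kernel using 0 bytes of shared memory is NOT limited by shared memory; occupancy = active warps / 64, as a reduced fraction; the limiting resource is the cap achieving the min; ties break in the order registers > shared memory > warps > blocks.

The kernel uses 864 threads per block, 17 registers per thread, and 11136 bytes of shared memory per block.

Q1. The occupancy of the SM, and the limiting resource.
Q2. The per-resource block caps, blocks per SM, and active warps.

Answer: occupancy 27/64, limited by registers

registers: 1 block
shared memory: 2 blocks
warps: 2 blocks
blocks: 16 blocks

Answer: 1 block, 27 active warps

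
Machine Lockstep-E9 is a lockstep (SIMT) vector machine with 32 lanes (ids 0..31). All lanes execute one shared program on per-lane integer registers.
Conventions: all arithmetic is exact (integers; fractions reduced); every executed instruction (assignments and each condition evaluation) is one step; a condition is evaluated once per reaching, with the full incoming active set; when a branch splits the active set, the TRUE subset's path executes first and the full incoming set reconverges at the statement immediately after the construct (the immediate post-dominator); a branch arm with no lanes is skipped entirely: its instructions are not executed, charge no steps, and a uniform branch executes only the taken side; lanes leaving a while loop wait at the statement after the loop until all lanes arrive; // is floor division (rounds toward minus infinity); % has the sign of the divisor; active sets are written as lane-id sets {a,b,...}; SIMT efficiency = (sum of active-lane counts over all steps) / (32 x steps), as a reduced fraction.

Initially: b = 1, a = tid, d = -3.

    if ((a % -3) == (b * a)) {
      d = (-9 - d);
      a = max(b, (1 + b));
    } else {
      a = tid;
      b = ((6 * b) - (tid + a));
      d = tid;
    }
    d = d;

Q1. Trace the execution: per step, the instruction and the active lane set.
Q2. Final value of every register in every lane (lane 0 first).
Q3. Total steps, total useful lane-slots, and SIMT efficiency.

step 0: eval ((a % -3) == (b * a))   {0,1,2,3,4,5,6,7,8,9,10,11,12,13,14,15,16,17,18,19,20,21,22,23,24,25,26,27,28,29,30,31}
step 1: d <- (-9 - d)                {0}
step 2: a <- max(b, (1 + b))         {0}
step 3: a <- tid                     {1,2,3,4,5,6,7,8,9,10,11,12,13,14,15,16,17,18,19,20,21,22,23,24,25,26,27,28,29,30,31}
step 4: b <- ((6 * b) - (tid + a))   {1,2,3,4,5,6,7,8,9,10,11,12,13,14,15,16,17,18,19,20,21,22,23,24,25,26,27,28,29,30,31}
step 5: d <- tid                     {1,2,3,4,5,6,7,8,9,10,11,12,13,14,15,16,17,18,19,20,21,22,23,24,25,26,27,28,29,30,31}
step 6: d <- d                       {0,1,2,3,4,5,6,7,8,9,10,11,12,13,14,15,16,17,18,19,20,21,22,23,24,25,26,27,28,29,30,31}

Answer: 7 steps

b: 1,4,2,0,-2,-4,-6,-8,-10,-12,-14,-16,-18,-20,-22,-24,-26,-28,-30,-32,-34,-36,-38,-40,-42,-44,-46,-48,-50,-52,-54,-56
a: 2,1,2,3,4,5,6,7,8,9,10,11,12,13,14,15,16,17,18,19,20,21,22,23,24,25,26,27,28,29,30,31
d: -6,1,2,3,4,5,6,7,8,9,10,11,12,13,14,15,16,17,18,19,20,21,22,23,24,25,26,27,28,29,30,31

steps = 7; useful = 159; efficiency = 159/224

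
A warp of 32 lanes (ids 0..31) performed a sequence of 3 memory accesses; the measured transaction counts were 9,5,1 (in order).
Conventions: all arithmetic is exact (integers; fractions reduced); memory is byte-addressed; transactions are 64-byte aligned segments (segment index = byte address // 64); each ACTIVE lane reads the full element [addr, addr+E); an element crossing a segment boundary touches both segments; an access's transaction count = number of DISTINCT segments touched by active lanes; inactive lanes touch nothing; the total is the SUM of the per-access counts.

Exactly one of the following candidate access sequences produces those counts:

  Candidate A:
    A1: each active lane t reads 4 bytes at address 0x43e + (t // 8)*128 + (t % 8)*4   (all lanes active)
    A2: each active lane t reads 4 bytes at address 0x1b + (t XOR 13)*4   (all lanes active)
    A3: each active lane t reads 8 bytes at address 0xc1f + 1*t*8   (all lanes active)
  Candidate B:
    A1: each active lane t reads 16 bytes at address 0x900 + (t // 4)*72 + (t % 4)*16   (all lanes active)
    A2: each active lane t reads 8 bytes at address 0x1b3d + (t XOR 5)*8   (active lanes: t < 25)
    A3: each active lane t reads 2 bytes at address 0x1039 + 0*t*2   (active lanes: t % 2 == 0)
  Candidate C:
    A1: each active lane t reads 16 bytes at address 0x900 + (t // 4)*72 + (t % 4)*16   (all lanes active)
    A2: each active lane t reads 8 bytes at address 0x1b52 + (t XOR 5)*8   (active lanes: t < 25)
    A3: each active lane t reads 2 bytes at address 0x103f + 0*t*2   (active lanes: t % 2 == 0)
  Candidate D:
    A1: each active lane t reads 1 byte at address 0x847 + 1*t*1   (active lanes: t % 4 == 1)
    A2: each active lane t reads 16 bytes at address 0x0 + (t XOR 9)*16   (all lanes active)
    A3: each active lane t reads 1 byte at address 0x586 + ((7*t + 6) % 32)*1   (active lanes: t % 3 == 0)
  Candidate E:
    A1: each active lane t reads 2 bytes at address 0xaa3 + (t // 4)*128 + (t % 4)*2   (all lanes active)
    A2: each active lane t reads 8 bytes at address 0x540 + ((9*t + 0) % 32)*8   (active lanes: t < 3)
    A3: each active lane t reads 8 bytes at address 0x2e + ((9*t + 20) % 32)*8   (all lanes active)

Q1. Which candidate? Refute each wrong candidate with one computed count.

A: A1 gives 8 transactions, not 9
C: A3 gives 2 transactions, not 1
D: A1 gives 1 transaction, not 9
E: A1 gives 8 transactions, not 9
B: all counts match (9,5,1)

Answer: B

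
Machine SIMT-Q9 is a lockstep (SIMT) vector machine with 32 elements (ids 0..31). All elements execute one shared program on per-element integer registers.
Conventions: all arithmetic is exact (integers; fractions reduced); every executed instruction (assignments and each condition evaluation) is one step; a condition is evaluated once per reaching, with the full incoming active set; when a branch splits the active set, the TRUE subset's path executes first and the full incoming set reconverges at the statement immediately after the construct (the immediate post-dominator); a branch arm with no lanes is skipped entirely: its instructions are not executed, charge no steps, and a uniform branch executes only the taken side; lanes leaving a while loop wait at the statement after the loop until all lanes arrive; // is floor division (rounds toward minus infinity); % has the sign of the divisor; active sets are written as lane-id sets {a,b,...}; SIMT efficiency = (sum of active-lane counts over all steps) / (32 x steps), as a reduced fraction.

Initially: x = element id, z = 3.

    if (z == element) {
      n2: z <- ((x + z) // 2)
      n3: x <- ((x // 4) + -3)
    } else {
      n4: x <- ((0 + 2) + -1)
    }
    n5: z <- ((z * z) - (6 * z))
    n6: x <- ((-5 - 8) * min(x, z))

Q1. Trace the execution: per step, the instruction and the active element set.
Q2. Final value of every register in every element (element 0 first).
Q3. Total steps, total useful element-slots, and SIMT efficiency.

step 0: eval (z == element)          {0,1,2,3,4,5,6,7,8,9,10,11,12,13,14,15,16,17,18,19,20,21,22,23,24,25,26,27,28,29,30,31}
step 1: z <- ((x + z) // 2)          {3}
step 2: x <- ((x // 4) + -3)         {3}
step 3: x <- ((0 + 2) + -1)          {0,1,2,4,5,6,7,8,9,10,11,12,13,14,15,16,17,18,19,20,21,22,23,24,25,26,27,28,29,30,31}
step 4: z <- ((z * z) - (6 * z))     {0,1,2,3,4,5,6,7,8,9,10,11,12,13,14,15,16,17,18,19,20,21,22,23,24,25,26,27,28,29,30,31}
step 5: x <- ((-5 - 8) * min(x, z))  {0,1,2,3,4,5,6,7,8,9,10,11,12,13,14,15,16,17,18,19,20,21,22,23,24,25,26,27,28,29,30,31}

Answer: 6 steps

x: 117,117,117,117,117,117,117,117,117,117,117,117,117,117,117,117,117,117,117,117,117,117,117,117,117,117,117,117,117,117,117,117
z: -9,-9,-9,-9,-9,-9,-9,-9,-9,-9,-9,-9,-9,-9,-9,-9,-9,-9,-9,-9,-9,-9,-9,-9,-9,-9,-9,-9,-9,-9,-9,-9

steps = 6; useful = 129; efficiency = 129/192 = 43/64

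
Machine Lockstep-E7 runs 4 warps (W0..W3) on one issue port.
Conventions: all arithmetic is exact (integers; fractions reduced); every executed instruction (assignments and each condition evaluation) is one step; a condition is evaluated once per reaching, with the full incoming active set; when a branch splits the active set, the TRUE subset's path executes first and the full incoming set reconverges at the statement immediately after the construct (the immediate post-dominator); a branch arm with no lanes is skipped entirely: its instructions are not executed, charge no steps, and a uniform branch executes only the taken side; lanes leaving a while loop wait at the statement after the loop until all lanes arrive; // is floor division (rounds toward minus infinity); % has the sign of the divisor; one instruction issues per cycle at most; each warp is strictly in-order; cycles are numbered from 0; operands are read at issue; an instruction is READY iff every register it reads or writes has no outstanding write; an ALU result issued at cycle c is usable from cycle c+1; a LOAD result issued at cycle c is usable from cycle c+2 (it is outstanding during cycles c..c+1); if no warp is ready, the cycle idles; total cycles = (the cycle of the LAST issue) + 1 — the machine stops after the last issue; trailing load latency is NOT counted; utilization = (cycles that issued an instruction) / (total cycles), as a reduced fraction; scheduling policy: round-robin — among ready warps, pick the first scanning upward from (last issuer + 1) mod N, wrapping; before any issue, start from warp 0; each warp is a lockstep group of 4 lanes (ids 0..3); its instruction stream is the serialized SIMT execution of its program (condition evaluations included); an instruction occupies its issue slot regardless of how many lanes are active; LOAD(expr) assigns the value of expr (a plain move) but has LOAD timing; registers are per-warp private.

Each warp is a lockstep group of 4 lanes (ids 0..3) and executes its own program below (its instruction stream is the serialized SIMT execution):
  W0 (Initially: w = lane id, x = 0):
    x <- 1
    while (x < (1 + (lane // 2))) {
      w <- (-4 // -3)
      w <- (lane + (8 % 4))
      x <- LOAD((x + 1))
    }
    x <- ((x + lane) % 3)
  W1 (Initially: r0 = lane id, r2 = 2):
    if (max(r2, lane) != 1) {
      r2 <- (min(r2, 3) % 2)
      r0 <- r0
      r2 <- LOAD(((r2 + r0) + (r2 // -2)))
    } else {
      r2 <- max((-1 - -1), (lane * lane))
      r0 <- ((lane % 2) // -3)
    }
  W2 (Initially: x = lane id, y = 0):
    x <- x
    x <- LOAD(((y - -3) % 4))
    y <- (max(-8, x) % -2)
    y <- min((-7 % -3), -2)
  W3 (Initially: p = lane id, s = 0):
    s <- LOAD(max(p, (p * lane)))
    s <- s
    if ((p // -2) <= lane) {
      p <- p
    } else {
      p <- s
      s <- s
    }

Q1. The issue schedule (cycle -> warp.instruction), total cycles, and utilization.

cycle 0: W0.I0
cycle 1: W1.I0
cycle 2: W2.I0
cycle 3: W3.I0
cycle 4: W0.I1
cycle 5: W1.I1
cycle 6: W2.I1
cycle 7: W3.I1
cycle 8: W0.I2
cycle 9: W1.I2
cycle 10: W2.I2
cycle 11: W3.I2
cycle 12: W0.I3
cycle 13: W1.I3
cycle 14: W2.I3
cycle 15: W3.I3
cycle 16: W0.I4
cycle 17: idle
cycle 18: W0.I5
cycle 19: W0.I6

Answer: 20 cycles, utilization 19/20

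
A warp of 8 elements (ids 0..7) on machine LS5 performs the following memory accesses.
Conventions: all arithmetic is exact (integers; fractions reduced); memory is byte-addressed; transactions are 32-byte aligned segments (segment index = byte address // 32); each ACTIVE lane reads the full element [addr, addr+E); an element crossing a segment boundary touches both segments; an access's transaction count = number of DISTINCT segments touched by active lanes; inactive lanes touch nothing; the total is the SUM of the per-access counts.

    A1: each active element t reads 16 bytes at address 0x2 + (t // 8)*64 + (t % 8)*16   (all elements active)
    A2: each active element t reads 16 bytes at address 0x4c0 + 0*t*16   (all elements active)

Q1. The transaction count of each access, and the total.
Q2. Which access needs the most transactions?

A1: 5 transactions
A2: 1 transaction

Answer: 5,1; total 6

Answer: A1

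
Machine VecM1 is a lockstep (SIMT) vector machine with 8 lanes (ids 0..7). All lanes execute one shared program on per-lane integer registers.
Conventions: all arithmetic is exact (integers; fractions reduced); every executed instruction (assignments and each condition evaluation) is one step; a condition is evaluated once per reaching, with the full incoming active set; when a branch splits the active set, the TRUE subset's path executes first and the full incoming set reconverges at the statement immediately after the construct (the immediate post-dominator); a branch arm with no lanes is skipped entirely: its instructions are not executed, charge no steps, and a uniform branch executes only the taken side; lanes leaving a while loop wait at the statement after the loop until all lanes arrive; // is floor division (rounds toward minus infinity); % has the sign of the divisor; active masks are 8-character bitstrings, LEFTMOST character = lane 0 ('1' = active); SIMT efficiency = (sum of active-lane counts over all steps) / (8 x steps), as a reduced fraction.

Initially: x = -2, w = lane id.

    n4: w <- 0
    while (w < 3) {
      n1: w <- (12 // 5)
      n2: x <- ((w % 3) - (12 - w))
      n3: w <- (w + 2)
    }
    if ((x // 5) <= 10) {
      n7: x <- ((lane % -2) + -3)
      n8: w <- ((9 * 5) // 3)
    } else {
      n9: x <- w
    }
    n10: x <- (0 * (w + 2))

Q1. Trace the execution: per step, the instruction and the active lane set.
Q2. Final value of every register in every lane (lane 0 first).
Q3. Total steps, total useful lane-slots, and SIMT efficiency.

step 0: w <- 0                       11111111
step 1: eval (w < 3)                 11111111
step 2: w <- (12 // 5)               11111111
step 3: x <- ((w % 3) - (12 - w))    11111111
step 4: w <- (w + 2)                 11111111
step 5: eval (w < 3)                 11111111
step 6: eval ((x // 5) <= 10)        11111111
step 7: x <- ((lane % -2) + -3)      11111111
step 8: w <- ((9 * 5) // 3)          11111111
step 9: x <- (0 * (w + 2))           11111111

Answer: 10 steps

x: 0,0,0,0,0,0,0,0
w: 15,15,15,15,15,15,15,15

steps = 10; useful = 80; efficiency = 80/80 = 1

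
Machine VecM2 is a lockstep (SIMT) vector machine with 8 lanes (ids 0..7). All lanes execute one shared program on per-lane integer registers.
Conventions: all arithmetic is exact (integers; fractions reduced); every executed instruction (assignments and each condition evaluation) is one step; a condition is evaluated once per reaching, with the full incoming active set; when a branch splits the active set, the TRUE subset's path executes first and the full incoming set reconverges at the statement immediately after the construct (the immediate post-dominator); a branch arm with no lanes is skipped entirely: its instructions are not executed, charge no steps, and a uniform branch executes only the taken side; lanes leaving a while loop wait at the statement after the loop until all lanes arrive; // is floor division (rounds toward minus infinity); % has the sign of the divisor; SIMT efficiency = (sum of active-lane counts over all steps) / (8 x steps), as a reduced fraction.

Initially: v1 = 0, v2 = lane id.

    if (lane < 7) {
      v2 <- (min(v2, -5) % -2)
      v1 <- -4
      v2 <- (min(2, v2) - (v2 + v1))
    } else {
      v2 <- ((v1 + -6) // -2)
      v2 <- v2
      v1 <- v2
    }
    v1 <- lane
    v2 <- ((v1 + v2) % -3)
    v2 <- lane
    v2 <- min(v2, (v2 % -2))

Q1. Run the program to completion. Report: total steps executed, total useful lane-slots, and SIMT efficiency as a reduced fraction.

Answer: 11 steps, 64 useful, 8/11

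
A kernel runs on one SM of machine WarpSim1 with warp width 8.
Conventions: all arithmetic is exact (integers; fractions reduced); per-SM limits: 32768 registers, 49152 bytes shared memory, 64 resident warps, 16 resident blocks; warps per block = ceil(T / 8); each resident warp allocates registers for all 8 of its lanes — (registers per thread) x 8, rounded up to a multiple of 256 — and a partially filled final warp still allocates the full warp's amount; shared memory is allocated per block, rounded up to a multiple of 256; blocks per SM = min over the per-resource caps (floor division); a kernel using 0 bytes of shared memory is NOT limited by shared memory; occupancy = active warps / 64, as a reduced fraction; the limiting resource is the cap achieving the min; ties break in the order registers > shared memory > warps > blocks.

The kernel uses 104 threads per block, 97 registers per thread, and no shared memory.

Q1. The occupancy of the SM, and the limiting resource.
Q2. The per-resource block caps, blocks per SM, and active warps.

Answer: occupancy 13/32, limited by registers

registers: 2 blocks
shared memory: no limit (kernel uses none)
warps: 4 blocks
blocks: 16 blocks

Answer: 2 blocks, 26 active warps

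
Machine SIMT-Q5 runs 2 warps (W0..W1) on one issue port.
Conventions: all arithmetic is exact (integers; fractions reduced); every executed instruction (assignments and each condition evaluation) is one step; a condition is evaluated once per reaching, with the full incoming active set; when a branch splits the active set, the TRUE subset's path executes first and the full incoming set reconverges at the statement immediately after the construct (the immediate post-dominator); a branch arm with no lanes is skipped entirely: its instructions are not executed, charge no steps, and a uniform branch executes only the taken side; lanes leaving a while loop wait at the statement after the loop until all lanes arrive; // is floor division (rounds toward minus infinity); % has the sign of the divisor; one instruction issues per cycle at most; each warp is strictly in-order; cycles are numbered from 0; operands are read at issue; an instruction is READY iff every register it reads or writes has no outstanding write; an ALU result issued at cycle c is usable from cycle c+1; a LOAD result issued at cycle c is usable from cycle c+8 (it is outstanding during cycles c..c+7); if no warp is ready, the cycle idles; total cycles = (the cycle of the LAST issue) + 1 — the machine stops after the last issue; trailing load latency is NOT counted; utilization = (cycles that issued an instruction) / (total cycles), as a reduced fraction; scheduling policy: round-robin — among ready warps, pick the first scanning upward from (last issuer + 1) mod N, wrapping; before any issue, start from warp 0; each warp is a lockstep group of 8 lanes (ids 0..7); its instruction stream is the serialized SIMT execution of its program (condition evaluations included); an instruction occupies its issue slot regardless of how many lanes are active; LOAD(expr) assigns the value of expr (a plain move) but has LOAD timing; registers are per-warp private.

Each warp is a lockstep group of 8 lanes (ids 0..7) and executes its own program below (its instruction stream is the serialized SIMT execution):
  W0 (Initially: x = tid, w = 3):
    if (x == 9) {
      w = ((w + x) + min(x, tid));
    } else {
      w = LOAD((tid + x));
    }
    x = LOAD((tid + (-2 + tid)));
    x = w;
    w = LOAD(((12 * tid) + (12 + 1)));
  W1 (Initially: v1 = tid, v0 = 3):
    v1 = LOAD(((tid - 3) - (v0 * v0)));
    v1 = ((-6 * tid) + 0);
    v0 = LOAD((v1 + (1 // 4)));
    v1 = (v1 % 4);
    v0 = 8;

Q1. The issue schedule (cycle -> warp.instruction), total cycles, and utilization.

cycle 0: W0.I0
cycle 1: W1.I0
cycle 2: W0.I1
cycle 3: W0.I2
cycle 4: idle
cycle 5: idle
cycle 6: idle
cycle 7: idle
cycle 8: idle
cycle 9: W1.I1
cycle 10: W1.I2
cycle 11: W0.I3
cycle 12: W1.I3
cycle 13: W0.I4
cycle 14: idle
cycle 15: idle
cycle 16: idle
cycle 17: idle
cycle 18: W1.I4

Answer: 19 cycles, utilization 10/19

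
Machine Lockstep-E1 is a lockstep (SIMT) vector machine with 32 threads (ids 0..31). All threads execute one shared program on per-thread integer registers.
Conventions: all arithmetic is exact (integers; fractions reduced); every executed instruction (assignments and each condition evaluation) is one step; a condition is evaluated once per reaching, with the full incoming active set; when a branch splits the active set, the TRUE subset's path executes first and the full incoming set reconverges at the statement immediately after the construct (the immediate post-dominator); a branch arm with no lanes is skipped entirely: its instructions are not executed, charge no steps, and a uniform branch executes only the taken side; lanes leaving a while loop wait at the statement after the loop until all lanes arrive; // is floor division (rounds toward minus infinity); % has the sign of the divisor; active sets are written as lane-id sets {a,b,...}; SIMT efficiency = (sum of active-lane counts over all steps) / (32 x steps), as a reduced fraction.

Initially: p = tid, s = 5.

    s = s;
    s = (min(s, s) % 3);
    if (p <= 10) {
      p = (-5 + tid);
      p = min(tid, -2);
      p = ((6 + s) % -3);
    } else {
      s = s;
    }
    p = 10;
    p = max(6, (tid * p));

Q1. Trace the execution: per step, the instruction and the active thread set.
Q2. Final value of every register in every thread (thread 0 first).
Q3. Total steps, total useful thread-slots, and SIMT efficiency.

step 0: s <- s                       {0,1,2,3,4,5,6,7,8,9,10,11,12,13,14,15,16,17,18,19,20,21,22,23,24,25,26,27,28,29,30,31}
step 1: s <- (min(s, s) % 3)         {0,1,2,3,4,5,6,7,8,9,10,11,12,13,14,15,16,17,18,19,20,21,22,23,24,25,26,27,28,29,30,31}
step 2: eval (p <= 10)               {0,1,2,3,4,5,6,7,8,9,10,11,12,13,14,15,16,17,18,19,20,21,22,23,24,25,26,27,28,29,30,31}
step 3: p <- (-5 + tid)              {0,1,2,3,4,5,6,7,8,9,10}
step 4: p <- min(tid, -2)            {0,1,2,3,4,5,6,7,8,9,10}
step 5: p <- ((6 + s) % -3)          {0,1,2,3,4,5,6,7,8,9,10}
step 6: s <- s                       {11,12,13,14,15,16,17,18,19,20,21,22,23,24,25,26,27,28,29,30,31}
step 7: p <- 10                      {0,1,2,3,4,5,6,7,8,9,10,11,12,13,14,15,16,17,18,19,20,21,22,23,24,25,26,27,28,29,30,31}
step 8: p <- max(6, (tid * p))       {0,1,2,3,4,5,6,7,8,9,10,11,12,13,14,15,16,17,18,19,20,21,22,23,24,25,26,27,28,29,30,31}

Answer: 9 steps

p: 6,10,20,30,40,50,60,70,80,90,100,110,120,130,140,150,160,170,180,190,200,210,220,230,240,250,260,270,280,290,300,310
s: 2,2,2,2,2,2,2,2,2,2,2,2,2,2,2,2,2,2,2,2,2,2,2,2,2,2,2,2,2,2,2,2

steps = 9; useful = 214; efficiency = 214/288 = 107/144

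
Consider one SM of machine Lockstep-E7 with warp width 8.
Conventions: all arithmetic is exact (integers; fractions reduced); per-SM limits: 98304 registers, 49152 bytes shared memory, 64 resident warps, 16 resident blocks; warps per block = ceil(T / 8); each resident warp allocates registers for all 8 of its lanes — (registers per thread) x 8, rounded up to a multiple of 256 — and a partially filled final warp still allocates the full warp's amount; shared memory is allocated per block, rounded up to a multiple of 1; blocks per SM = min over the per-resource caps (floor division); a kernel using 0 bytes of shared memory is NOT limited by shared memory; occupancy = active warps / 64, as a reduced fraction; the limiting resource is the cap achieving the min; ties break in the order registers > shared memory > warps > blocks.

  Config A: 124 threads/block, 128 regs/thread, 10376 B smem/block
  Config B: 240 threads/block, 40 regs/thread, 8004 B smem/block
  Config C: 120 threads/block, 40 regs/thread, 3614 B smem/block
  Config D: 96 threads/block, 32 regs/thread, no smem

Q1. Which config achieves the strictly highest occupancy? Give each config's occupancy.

occupancies: A 1, B 15/16, C 15/16, D 15/16

Answer: A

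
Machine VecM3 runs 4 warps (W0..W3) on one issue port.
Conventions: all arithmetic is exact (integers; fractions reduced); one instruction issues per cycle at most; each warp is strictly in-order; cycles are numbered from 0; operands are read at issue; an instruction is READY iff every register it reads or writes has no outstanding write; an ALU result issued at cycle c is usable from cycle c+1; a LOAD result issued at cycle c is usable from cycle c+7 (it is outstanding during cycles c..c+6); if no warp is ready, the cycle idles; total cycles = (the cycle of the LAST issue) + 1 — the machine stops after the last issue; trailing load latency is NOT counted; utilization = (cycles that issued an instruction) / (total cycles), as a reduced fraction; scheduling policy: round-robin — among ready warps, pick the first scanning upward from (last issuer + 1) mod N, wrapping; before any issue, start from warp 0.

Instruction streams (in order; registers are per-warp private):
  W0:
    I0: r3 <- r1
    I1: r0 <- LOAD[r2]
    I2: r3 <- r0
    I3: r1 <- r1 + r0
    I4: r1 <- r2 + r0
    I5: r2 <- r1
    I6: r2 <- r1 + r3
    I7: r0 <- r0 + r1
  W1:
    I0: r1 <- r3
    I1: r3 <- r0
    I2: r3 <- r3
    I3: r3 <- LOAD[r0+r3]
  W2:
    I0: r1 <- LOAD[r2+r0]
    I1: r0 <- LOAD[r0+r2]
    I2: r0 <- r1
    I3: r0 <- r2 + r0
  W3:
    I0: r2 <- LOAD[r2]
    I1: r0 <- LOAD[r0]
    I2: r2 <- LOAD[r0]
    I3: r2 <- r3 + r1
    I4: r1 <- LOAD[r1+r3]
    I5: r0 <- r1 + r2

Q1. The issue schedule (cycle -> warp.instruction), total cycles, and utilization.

cycle 0: W0.I0
cycle 1: W1.I0
cycle 2: W2.I0
cycle 3: W3.I0
cycle 4: W0.I1
cycle 5: W1.I1
cycle 6: W2.I1
cycle 7: W3.I1
cycle 8: W1.I2
cycle 9: W1.I3
cycle 10: idle
cycle 11: W0.I2
cycle 12: W0.I3
cycle 13: W2.I2
cycle 14: W3.I2
cycle 15: W0.I4
cycle 16: W2.I3
cycle 17: W0.I5
cycle 18: W0.I6
cycle 19: W0.I7
cycle 20: idle
cycle 21: W3.I3
cycle 22: W3.I4
cycle 23: idle
cycle 24: idle
cycle 25: idle
cycle 26: idle
cycle 27: idle
cycle 28: idle
cycle 29: W3.I5

Answer: 30 cycles, utilization 11/15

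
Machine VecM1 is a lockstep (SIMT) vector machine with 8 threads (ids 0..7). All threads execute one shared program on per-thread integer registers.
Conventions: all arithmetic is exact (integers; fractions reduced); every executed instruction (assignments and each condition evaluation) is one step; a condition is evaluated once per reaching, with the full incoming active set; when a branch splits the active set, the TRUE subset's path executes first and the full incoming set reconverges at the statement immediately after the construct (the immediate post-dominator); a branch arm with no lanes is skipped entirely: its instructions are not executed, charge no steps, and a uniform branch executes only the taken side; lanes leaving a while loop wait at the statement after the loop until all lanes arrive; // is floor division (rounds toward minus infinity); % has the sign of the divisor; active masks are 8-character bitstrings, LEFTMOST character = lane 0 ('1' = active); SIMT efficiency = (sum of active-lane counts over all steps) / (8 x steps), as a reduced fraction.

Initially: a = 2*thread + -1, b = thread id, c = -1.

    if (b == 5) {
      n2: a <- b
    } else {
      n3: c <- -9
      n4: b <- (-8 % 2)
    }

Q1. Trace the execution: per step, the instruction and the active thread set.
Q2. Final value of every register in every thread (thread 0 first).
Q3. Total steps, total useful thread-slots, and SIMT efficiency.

step 0: eval (b == 5)                11111111
step 1: a <- b                       00000100
step 2: c <- -9                      11111011
step 3: b <- (-8 % 2)                11111011

Answer: 4 steps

a: -1,1,3,5,7,5,11,13
b: 0,0,0,0,0,5,0,0
c: -9,-9,-9,-9,-9,-1,-9,-9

steps = 4; useful = 23; efficiency = 23/32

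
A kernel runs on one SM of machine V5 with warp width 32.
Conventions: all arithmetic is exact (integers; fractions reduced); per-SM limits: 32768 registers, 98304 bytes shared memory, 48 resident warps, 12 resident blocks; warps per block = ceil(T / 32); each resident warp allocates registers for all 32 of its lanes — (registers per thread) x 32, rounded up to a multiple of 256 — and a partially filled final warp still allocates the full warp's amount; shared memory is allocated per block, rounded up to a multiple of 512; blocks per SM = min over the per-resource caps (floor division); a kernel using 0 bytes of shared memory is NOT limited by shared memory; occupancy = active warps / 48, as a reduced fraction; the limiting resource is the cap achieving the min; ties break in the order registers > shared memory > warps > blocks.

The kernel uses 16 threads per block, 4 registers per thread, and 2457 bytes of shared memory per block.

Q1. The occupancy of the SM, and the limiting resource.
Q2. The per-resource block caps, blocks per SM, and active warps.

Answer: occupancy 1/4, limited by blocks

registers: 128 blocks
shared memory: 38 blocks
warps: 48 blocks
blocks: 12 blocks

Answer: 12 blocks, 12 active warps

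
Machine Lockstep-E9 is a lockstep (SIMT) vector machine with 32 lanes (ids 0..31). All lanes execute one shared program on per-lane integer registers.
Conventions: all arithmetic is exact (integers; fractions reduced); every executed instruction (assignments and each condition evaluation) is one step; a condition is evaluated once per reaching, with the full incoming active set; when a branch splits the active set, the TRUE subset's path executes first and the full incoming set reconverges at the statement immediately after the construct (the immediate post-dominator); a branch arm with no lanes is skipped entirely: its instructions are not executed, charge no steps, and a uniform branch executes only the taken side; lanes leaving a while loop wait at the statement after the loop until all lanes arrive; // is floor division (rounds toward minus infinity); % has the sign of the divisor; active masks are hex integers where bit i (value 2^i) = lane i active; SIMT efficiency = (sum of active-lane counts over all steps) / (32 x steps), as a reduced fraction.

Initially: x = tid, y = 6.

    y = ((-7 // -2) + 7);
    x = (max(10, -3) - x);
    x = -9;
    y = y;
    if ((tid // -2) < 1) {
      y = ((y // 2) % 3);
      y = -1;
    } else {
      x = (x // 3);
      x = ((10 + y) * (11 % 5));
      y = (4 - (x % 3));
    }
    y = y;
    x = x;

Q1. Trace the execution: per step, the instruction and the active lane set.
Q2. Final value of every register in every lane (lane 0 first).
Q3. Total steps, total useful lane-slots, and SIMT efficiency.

step 0: y <- ((-7 // -2) + 7)        0xffffffff
step 1: x <- (max(10, -3) - x)       0xffffffff
step 2: x <- -9                      0xffffffff
step 3: y <- y                       0xffffffff
step 4: eval ((tid // -2) < 1)       0xffffffff
step 5: y <- ((y // 2) % 3)          0xffffffff
step 6: y <- -1                      0xffffffff
step 7: y <- y                       0xffffffff
step 8: x <- x                       0xffffffff

Answer: 9 steps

x: -9,-9,-9,-9,-9,-9,-9,-9,-9,-9,-9,-9,-9,-9,-9,-9,-9,-9,-9,-9,-9,-9,-9,-9,-9,-9,-9,-9,-9,-9,-9,-9
y: -1,-1,-1,-1,-1,-1,-1,-1,-1,-1,-1,-1,-1,-1,-1,-1,-1,-1,-1,-1,-1,-1,-1,-1,-1,-1,-1,-1,-1,-1,-1,-1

steps = 9; useful = 288; efficiency = 288/288 = 1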